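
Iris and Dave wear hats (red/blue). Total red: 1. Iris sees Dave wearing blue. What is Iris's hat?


Total red = 1, Dave = blue
Red accounted for: 0
Remaining for Iris: 1
Iris's hat is red.

red


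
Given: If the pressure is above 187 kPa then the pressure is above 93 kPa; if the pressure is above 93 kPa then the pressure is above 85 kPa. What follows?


Hypothetical syllogism: P → Q, Q → R ⊢ P → R
Premise 1: the pressure is above 187 kPa → the pressure is above 93 kPa
Premise 2: the pressure is above 93 kPa → the pressure is above 85 kPa
Chain the implications: the middle term (the pressure is above 93 kPa) links the two.
Conclusion: If the pressure is above 187 kPa, then the pressure is above 85 kPa.

If the pressure is above 187 kPa, then the pressure is above 85 kPa.


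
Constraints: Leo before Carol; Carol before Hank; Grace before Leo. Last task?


Constraints: Leo before Carol; Carol before Hank; Grace before Leo
The last task can have nothing scheduled after it, so it must never appear on the left of a 'before'.
Tasks appearing before some other task: Leo, Carol, Grace.
The only task not in that list is Hank → it is last.

Hank


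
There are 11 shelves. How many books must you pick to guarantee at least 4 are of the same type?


Pigeonhole: to guarantee k in one of n categories, need (k-1)×n + 1.
k = 4, n = 11
Minimum = (4-1) × 11 + 1 = 3 × 11 + 1

34


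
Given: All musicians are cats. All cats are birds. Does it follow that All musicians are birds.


Premise 1: All musicians are cats.
Premise 2: All cats are birds.
Conclusion: All musicians are birds.
Barbara syllogism (AAA-1): All A are B, All B are C → All A are C.
Middle term (cats) distributed in premise 2.

Valid


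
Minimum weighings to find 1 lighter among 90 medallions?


Each weighing has 3 outcomes (left heavy / balance / right heavy), so k weighings distinguish at most 3^k cases; splitting into three near-equal groups achieves this.
Need 3^k ≥ 90: 3^4 = 81 < 90 ≤ 3^5 = 243
k = ⌈log₃(90)⌉ = 5

5


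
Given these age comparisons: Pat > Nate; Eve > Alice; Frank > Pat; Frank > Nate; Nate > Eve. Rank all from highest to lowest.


Constraints: Pat > Nate; Eve > Alice; Frank > Pat; Frank > Nate; Nate > Eve
Method: at each step, the next-highest is the one remaining person who never appears on the smaller side of a constraint between remaining people.
  Step 1: remaining {Eve, Frank, Nate, Alice, Pat}; on the smaller side: {Eve, Nate, Alice, Pat} → Frank is next (Frank > Pat; Frank > Nate).
  Step 2: remaining {Eve, Nate, Alice, Pat}; on the smaller side: {Eve, Nate, Alice} → Pat is next (Pat > Nate).
  Step 3: remaining {Eve, Nate, Alice}; on the smaller side: {Eve, Alice} → Nate is next (Nate > Eve).
  Step 4: remaining {Eve, Alice}; on the smaller side: {Alice} → Eve is next (Eve > Alice).
  Step 5: only Alice remains → lowest.
Final ranking (highest to lowest):

Frank > Pat > Nate > Eve > Alice


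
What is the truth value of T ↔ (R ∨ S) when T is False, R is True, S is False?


T = False, R = True, S = False
Step 1: R ∨ S = True OR False = True
Step 2: T ↔ (True): true when both sides have same truth value.
Result: False ↔ True = False

False


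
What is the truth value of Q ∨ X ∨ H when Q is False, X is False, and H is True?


Q = False, X = False, H = True
Step 1: Q ∨ X = False OR False = False
Step 2: False ∨ H = False OR True = True
OR is true when at least one operand is true.

True


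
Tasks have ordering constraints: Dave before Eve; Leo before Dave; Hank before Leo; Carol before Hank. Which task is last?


Constraints: Dave before Eve; Leo before Dave; Hank before Leo; Carol before Hank
The last task can have nothing scheduled after it, so it must never appear on the left of a 'before'.
Tasks appearing before some other task: Dave, Leo, Hank, Carol.
The only task not in that list is Eve → it is last.

Eve


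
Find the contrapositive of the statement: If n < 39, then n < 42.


Original: If n < 39, then n < 42
Contrapositive: If ¬Q, then ¬P
Negate Q: not (n < 42)
Negate P: not (n < 39)

If not (n < 42), then not (n < 39).


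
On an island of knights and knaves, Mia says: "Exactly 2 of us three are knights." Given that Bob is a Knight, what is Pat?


Mia claims exactly 2 knights among Mia, Bob, Pat.
Given: Bob is a Knight.

Case 1: Mia is a Knight (tells truth)
  Then exactly 2 of the three are knights.
  Counting Mia, Bob: 2 knight(s) so far. Need 0 more → Pat = Knave.
Case 2: Mia is a Knave (lies)
  Then the count is NOT 2.
  If Pat = Knight, count = 2 = 2 → claim would be true, contradicts lie.
  If Pat = Knave, count = 1 ≠ 2 → lie confirmed ✓

Pat is a Knave.

Knave


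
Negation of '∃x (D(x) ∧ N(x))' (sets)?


Original: ∃x (D(x) ∧ N(x))
Rule: ¬∀→∃, ¬∃→∀, negate predicate.
Negation: ∀x (¬D(x) ∨ ¬N(x))

∀x (¬D(x) ∨ ¬N(x))


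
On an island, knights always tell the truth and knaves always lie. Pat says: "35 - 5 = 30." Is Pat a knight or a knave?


Statement: "35 - 5 = 30."
Actual: 35 - 5 = 30
Claimed: 30
Statement is TRUE → Pat tells the truth → Knight

Knight


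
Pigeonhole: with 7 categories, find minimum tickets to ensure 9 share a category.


Pigeonhole: to guarantee k in one of n categories, need (k-1)×n + 1.
k = 9, n = 7
Minimum = (9-1) × 7 + 1 = 8 × 7 + 1

57


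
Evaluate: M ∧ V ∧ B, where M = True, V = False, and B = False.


M = True, V = False, B = False
Step 1: M ∧ V = True AND False = False
Step 2: (False) ∧ B = (False) AND False = False
AND is true only when ALL operands are true.

False


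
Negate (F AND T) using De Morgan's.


De Morgan's law: ¬(P ∧ Q) ≡ ¬P ∨ ¬Q
¬(F ∧ T) = ¬F ∨ ¬T

¬F ∨ ¬T


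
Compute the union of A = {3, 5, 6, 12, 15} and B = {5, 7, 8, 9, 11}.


A = {3, 5, 6, 12, 15}
B = {5, 7, 8, 9, 11}
Operation: union
All elements combined: 3, 5, 6, 7, 8, 9, 11, 12, 15

{3, 5, 6, 7, 8, 9, 11, 12, 15}


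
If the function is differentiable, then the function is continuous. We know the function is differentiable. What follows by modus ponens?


Modus ponens: P → Q, P ⊢ Q
P: the function is differentiable
Q: the function is continuous
We have P → Q and P is true.
By modus ponens, Q must be true.

The function is continuous


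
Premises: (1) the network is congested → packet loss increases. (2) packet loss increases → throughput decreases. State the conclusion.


Hypothetical syllogism: P → Q, Q → R ⊢ P → R
Premise 1: the network is congested → packet loss increases
Premise 2: packet loss increases → throughput decreases
Chain the implications: the middle term (packet loss increases) links the two.
Conclusion: If the network is congested, then throughput decreases.

If the network is congested, then throughput decreases.


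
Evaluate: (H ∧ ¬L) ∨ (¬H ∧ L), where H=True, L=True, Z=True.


H = True, L = True, Z = True
Expression: (H ∧ ¬L) ∨ (¬H ∧ L)
Step 1: ¬L = NOT True = False
Step 2: H ∧ ¬L = True AND False = False
Step 3: ¬H = NOT True = False
Step 4: ¬H ∧ L = False AND True = False
Step 5: (False) ∨ (False) = False OR False = False

False


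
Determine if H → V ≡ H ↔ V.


Expression 1: H → V
Expression 2: H ↔ V
Truth table (H V | Expr1 Expr2):
  T T |   T     T
  T F |   F     F
  F T |   T     F   ← differ
  F F |   T     T
Counterexample: H=F, V=T gives Expr1 = T but Expr2 = F, so the expressions are NOT logically equivalent.

No


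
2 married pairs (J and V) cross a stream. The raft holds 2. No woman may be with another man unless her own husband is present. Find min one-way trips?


Label couples J and V.
1. WJ+WV → (far: WJ,WV; near: HJ,HV)
2. WJ ←   (far: WV; near: HJ,HV,WJ)
3. HJ+HV → (far: HJ,HV,WV; near: WJ)
4. HJ ←   (far: HV,WV; near: HJ,WJ)  — HJ returns, since WJ is alone on near bank
5. HJ+WJ → (far: all four; near: empty)
Every state respects the constraint.
Minimum trips = 5

5


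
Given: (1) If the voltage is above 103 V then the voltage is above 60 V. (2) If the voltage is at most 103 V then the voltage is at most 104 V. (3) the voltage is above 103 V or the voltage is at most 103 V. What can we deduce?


Constructive dilemma: (P → Q) ∧ (R → S), P ∨ R ⊢ Q ∨ S
Premise 1: the voltage is above 103 V → the voltage is above 60 V
Premise 2: the voltage is at most 103 V → the voltage is at most 104 V
Premise 3: the voltage is above 103 V ∨ the voltage is at most 103 V
Case 1: Assuming the voltage is above 103 V, then by Premise 1, the voltage is above 60 V.
Case 2: Assuming the voltage is at most 103 V, then by Premise 2, the voltage is at most 104 V.
Since one of the voltage is above 103 V or the voltage is at most 103 V must hold, we get the voltage is above 60 V or the voltage is at most 104 V.

The voltage is above 60 V or the voltage is at most 104 V.


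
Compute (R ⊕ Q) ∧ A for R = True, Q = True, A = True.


R = True, Q = True, A = True
Step 1: R ⊕ Q = True XOR True = False
Step 2: False ∧ A = False AND True = False
XOR true when exactly one of R,Q is true; then AND with A.

False


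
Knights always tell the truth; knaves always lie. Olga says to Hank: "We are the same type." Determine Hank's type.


Olga says: "We are the same type."
Case 1: Olga is a Knight (truth-teller)
  Statement is true → they ARE the same → Hank is also a Knight
Case 2: Olga is a Knave (liar)
  Statement is false → they are NOT the same → Hank is a Knight
In both cases, Hank is a Knight.

Knight


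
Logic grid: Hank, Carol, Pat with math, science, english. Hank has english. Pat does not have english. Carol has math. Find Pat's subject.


From clues:
  Carol → math
  Hank → english
By elimination, Pat gets the remaining.

science


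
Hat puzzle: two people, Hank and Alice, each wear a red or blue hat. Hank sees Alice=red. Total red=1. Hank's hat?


Total red = 1, Alice = red
Red accounted for: 1
Remaining for Hank: 0
Hank's hat is blue.

blue


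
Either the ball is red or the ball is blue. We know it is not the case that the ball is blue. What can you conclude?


Disjunctive syllogism: P ∨ Q, ¬P ⊢ Q
Disjunction: the ball is red ∨ the ball is blue
We know it is not the case that the ball is blue.
By disjunctive syllogism, the other disjunct must be true.

The ball is red


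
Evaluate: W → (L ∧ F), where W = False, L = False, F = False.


W = False, L = False, F = False
Step 1: L ∧ F = False AND False = False
Step 2: W → (False): false only when W=True and consequent=False.
Result: True

True


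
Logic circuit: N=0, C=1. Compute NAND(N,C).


N AND C = 0
NOT(0) = 1

1


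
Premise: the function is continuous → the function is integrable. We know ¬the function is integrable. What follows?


Modus tollens: P → Q, ¬Q ⊢ ¬P
P: the function is continuous
Q: the function is integrable
We have P → Q and Q is false.
By modus tollens, P must be false.

It is not the case that the function is continuous


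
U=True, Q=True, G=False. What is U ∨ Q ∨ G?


U = True, Q = True, G = False
Expression: U ∨ Q ∨ G
Step 1: U ∨ Q = True OR True = True
Step 2: (True) ∨ G = True OR False = True

True


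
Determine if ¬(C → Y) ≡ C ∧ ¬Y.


Expression 1: ¬(C → Y)
Expression 2: C ∧ ¬Y
Truth table (C Y | Expr1 Expr2):
  T T |   F     F
  T F |   T     T
  F T |   F     F
  F F |   F     F
All 4 rows agree, so the expressions are logically equivalent.

Yes


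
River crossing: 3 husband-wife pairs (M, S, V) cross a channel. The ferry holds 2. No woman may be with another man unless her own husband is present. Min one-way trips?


Label couples M, S, V (H = husband, W = wife).
Counting alone: 6 people, the ferry carries 2 and someone must bring it back, so each round trip nets at most +1 on the far side until the last crossing → at least 9 trips. The jealousy constraint makes 9 impossible; the shortest valid schedule has 11:
1. WM+WS →  (far: WM,WS; near: HM,HS,HV,WV)
2. WM ←       (far: WS; near: HM,HS,HV,WM,WV)
3. WM+WV →  (far: WM,WS,WV; near: HM,HS,HV)
4. WM ←       (far: WS,WV; near: HM,HS,HV,WM)
5. HS+HV →  (far: HS,WS,HV,WV; near: HM,WM)
6. HS+WS ←  (far: HV,WV; near: HM,WM,HS,WS)
7. HM+HS →  (far: HM,HS,HV,WV; near: WM,WS)
8. WV ←       (far: HM,HS,HV; near: WM,WS,WV)
9. WM+WS →  (far: HM,WM,HS,WS,HV; near: WV)
10. HV ←      (far: HM,WM,HS,WS; near: HV,WV)
11. HV+WV → (far: all six; near: empty)
In every state each wife is either with her husband or with no other man.
Minimum trips = 11

11


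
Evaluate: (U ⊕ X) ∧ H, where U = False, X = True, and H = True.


U = False, X = True, H = True
Step 1: U ⊕ X = False XOR True = True
Step 2: True ∧ H = True AND True = True
XOR true when exactly one of U,X is true; then AND with H.

True


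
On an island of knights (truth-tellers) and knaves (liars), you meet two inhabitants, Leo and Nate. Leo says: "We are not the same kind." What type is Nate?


Leo says: "We are not the same kind."
Case 1: Leo is a Knight (truth-teller)
  Statement is true → they ARE different → Nate is a Knave
Case 2: Leo is a Knave (liar)
  Statement is false → they are NOT different → Nate is a Knave
In both cases, Nate is a Knave.

Knave


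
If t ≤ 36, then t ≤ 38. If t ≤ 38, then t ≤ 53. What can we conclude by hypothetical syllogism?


Hypothetical syllogism: P → Q, Q → R ⊢ P → R
Premise 1: t ≤ 36 → t ≤ 38
Premise 2: t ≤ 38 → t ≤ 53
Chain the implications: the middle term (t ≤ 38) links the two.
Conclusion: If t ≤ 36, then t ≤ 53.

If t ≤ 36, then t ≤ 53.


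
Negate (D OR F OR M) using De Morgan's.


De Morgan's law: ¬(P ∨ Q ∨ R) ≡ ¬P ∧ ¬Q ∧ ¬R
¬(D ∨ F ∨ M) = ¬D ∧ ¬F ∧ ¬M

¬D ∧ ¬F ∧ ¬M


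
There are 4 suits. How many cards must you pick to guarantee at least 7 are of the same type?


Pigeonhole: to guarantee k in one of n categories, need (k-1)×n + 1.
k = 7, n = 4
Minimum = (7-1) × 4 + 1 = 6 × 4 + 1

25


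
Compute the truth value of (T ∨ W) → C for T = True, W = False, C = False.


T = True, W = False, C = False
Step 1: T ∨ W = True OR False = True
Step 2: (True) → C: false only when antecedent=True and C=False.
Result: False

False


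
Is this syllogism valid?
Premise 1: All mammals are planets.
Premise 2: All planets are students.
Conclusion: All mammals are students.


Premise 1: All mammals are planets.
Premise 2: All planets are students.
Conclusion: All mammals are students.
Barbara syllogism (AAA-1): All A are B, All B are C → All A are C.
Middle term (planets) distributed in premise 2.

Valid


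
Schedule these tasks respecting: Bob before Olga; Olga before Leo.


Constraints: Bob before Olga; Olga before Leo
Method: repeatedly schedule the remaining task that has no remaining task required before it.
  Step 1: remaining {Olga, Leo, Bob}; every task except Bob still has a predecessor pending → schedule Bob.
  Step 2: remaining {Olga, Leo}; every task except Olga still has a predecessor pending → schedule Olga.
  Step 3: only Leo remains → schedule Leo.
Resulting order:

Bob → Olga → Leo


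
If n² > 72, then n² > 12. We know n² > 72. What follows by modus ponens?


Modus ponens: P → Q, P ⊢ Q
P: n² > 72
Q: n² > 12
We have P → Q and P is true.
By modus ponens, Q must be true.

n² > 12


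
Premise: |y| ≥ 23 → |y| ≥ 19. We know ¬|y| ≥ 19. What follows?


Modus tollens: P → Q, ¬Q ⊢ ¬P
P: |y| ≥ 23
Q: |y| ≥ 19
We have P → Q and Q is false.
By modus tollens, P must be false.

It is not the case that |y| ≥ 23


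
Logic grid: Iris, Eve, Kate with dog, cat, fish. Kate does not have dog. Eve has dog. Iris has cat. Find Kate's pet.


From clues:
  Iris → cat
  Eve → dog
By elimination, Kate gets the remaining.

fish


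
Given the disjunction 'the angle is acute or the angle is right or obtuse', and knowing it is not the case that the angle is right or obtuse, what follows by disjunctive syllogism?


Disjunctive syllogism: P ∨ Q, ¬P ⊢ Q
Disjunction: the angle is acute ∨ the angle is right or obtuse
We know it is not the case that the angle is right or obtuse.
By disjunctive syllogism, the other disjunct must be true.

The angle is acute


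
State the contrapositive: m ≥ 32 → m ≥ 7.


Original: If m ≥ 32, then m ≥ 7
Contrapositive: If ¬Q, then ¬P
Negate Q: not (m ≥ 7)
Negate P: not (m ≥ 32)

If not (m ≥ 7), then not (m ≥ 32).


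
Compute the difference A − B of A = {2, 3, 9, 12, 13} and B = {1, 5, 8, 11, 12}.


A = {2, 3, 9, 12, 13}
B = {1, 5, 8, 11, 12}
Operation: difference A − B
In A but not B: 2, 3, 9, 13

{2, 3, 9, 13}


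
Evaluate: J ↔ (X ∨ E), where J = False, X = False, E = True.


J = False, X = False, E = True
Step 1: X ∨ E = False OR True = True
Step 2: J ↔ (True): true when both sides have same truth value.
Result: False ↔ True = False

False


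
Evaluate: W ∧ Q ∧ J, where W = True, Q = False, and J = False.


W = True, Q = False, J = False
Step 1: W ∧ Q = True AND False = False
Step 2: (False) ∧ J = (False) AND False = False
AND is true only when ALL operands are true.

False


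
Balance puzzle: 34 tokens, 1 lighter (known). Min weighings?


Each weighing has 3 outcomes (left heavy / balance / right heavy), so k weighings distinguish at most 3^k cases; splitting into three near-equal groups achieves this.
Need 3^k ≥ 34: 3^3 = 27 < 34 ≤ 3^4 = 81
k = ⌈log₃(34)⌉ = 4

4


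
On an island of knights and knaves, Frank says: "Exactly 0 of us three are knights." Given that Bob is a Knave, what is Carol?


Frank claims exactly 0 knights among Frank, Bob, Carol.
Given: Bob is a Knave.

Case 1: Frank is a Knight (tells truth)
  Then exactly 0 of the three are knights.
  Counting Frank, Bob: 1 knight(s) so far. Need -1 more → impossible.
Case 2: Frank is a Knave (lies)
  Then the count is NOT 0.
  If Carol = Knave, count = 0 = 0 → claim would be true, contradicts lie.
  If Carol = Knight, count = 1 ≠ 0 → lie confirmed ✓

Carol is a Knight.

Knight


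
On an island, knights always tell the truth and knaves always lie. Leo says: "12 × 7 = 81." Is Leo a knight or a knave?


Statement: "12 × 7 = 81."
Actual: 12 × 7 = 84
Claimed: 81
Statement is FALSE → Leo lies → Knave

Knave


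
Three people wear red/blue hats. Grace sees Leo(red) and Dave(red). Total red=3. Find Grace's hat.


Total red = 3, seen red = 2
Own red = 3 - 2 = 1
Grace's hat is red.

red


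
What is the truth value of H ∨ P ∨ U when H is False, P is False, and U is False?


H = False, P = False, U = False
Step 1: H ∨ P = False OR False = False
Step 2: False ∨ U = False OR False = False
OR is true when at least one operand is true.

False


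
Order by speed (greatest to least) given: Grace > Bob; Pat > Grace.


Constraints: Grace > Bob; Pat > Grace
Method: at each step, the next-highest is the one remaining person who never appears on the smaller side of a constraint between remaining people.
  Step 1: remaining {Pat, Bob, Grace}; on the smaller side: {Bob, Grace} → Pat is next (Pat > Grace).
  Step 2: remaining {Bob, Grace}; on the smaller side: {Bob} → Grace is next (Grace > Bob).
  Step 3: only Bob remains → lowest.
Final ranking (highest to lowest):

Pat > Grace > Bob


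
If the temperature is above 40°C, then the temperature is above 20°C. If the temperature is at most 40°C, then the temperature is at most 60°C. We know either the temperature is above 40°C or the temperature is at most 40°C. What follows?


Constructive dilemma: (P → Q) ∧ (R → S), P ∨ R ⊢ Q ∨ S
Premise 1: the temperature is above 40°C → the temperature is above 20°C
Premise 2: the temperature is at most 40°C → the temperature is at most 60°C
Premise 3: the temperature is above 40°C ∨ the temperature is at most 40°C
Case 1: Assuming the temperature is above 40°C, then by Premise 1, the temperature is above 20°C.
Case 2: Assuming the temperature is at most 40°C, then by Premise 2, the temperature is at most 60°C.
Since one of the temperature is above 40°C or the temperature is at most 40°C must hold, we get the temperature is above 20°C or the temperature is at most 60°C.

The temperature is above 20°C or the temperature is at most 60°C.


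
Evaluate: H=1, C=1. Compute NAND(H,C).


H AND C = 1
NOT(1) = 0

0


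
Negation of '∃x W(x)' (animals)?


Original: ∃x W(x)
Rule: ¬∀→∃, ¬∃→∀, negate predicate.
Negation: ∀x ¬W(x)

∀x ¬W(x)


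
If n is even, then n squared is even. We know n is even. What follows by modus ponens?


Modus ponens: P → Q, P ⊢ Q
P: n is even
Q: n squared is even
We have P → Q and P is true.
By modus ponens, Q must be true.

n squared is even


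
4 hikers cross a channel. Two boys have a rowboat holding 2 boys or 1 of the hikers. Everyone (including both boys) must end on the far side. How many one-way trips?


Per crossing of one of the hikers: boys→, one←, one of the hikers→, one← = 4 trips
4 × 4 = 16, + 1 final boys→ = 17
Minimum trips = 17

17


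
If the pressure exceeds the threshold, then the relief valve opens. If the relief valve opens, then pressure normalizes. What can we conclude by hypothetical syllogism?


Hypothetical syllogism: P → Q, Q → R ⊢ P → R
Premise 1: the pressure exceeds the threshold → the relief valve opens
Premise 2: the relief valve opens → pressure normalizes
Chain the implications: the middle term (the relief valve opens) links the two.
Conclusion: If the pressure exceeds the threshold, then pressure normalizes.

If the pressure exceeds the threshold, then pressure normalizes.


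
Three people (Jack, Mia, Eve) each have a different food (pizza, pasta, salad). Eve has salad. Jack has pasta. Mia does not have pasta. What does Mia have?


From clues:
  Eve → salad
  Jack → pasta
By elimination, Mia gets the remaining.

pizza


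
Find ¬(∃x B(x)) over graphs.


Original: ∃x B(x)
Rule: ¬∀→∃, ¬∃→∀, negate predicate.
Negation: ∀x ¬B(x)

∀x ¬B(x)


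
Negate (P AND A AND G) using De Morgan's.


De Morgan's law: ¬(P ∧ Q ∧ R) ≡ ¬P ∨ ¬Q ∨ ¬R
¬(P ∧ A ∧ G) = ¬P ∨ ¬A ∨ ¬G

¬P ∨ ¬A ∨ ¬G


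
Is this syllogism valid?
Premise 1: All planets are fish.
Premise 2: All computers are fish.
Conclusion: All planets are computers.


Premise 1: All planets are fish.
Premise 2: All computers are fish.
Conclusion: All planets are computers.
Fallacy: undistributed middle. fish is predicate in both.
Counterexample: planets and computers could be disjoint subsets of fish.

Invalid


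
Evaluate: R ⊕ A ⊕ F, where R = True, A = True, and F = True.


R = True, A = True, F = True
Step 1: R ⊕ A = True XOR True = False
Step 2: False ⊕ F = False XOR True = True
XOR is true when an odd number of operands are true.

True


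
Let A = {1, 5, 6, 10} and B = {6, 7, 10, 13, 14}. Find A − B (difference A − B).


A = {1, 5, 6, 10}
B = {6, 7, 10, 13, 14}
Operation: difference A − B
In A but not B: 1, 5

{1, 5}


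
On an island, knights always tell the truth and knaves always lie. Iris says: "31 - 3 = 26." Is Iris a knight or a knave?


Statement: "31 - 3 = 26."
Actual: 31 - 3 = 28
Claimed: 26
Statement is FALSE → Iris lies → Knave

Knave


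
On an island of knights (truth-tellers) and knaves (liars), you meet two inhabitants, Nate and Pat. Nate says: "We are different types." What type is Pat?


Nate says: "We are different types."
Case 1: Nate is a Knight (truth-teller)
  Statement is true → they ARE different → Pat is a Knave
Case 2: Nate is a Knave (liar)
  Statement is false → they are NOT different → Pat is a Knave
In both cases, Pat is a Knave.

Knave


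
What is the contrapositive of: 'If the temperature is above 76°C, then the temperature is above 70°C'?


Original: If the temperature is above 76°C, then the temperature is above 70°C
Contrapositive: If ¬Q, then ¬P
Negate Q: not (the temperature is above 70°C)
Negate P: not (the temperature is above 76°C)

If not (the temperature is above 70°C), then not (the temperature is above 76°C).


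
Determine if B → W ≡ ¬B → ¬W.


Expression 1: B → W
Expression 2: ¬B → ¬W
Truth table (B W | Expr1 Expr2):
  T T |   T     T
  T F |   F     T   ← differ
  F T |   T     F   ← differ
  F F |   T     T
Counterexample: B=T, W=F gives Expr1 = F but Expr2 = T, so the expressions are NOT logically equivalent.

No


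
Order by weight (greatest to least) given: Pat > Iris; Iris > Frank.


Constraints: Pat > Iris; Iris > Frank
Method: at each step, the next-highest is the one remaining person who never appears on the smaller side of a constraint between remaining people.
  Step 1: remaining {Iris, Frank, Pat}; on the smaller side: {Iris, Frank} → Pat is next (Pat > Iris).
  Step 2: remaining {Iris, Frank}; on the smaller side: {Frank} → Iris is next (Iris > Frank).
  Step 3: only Frank remains → lowest.
Final ranking (highest to lowest):

Pat > Iris > Frank


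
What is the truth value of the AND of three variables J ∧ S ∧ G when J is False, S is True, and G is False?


J = False, S = True, G = False
Step 1: J ∧ S = False AND True = False
Step 2: (False) ∧ G = (False) AND False = False
AND is true only when ALL operands are true.

False


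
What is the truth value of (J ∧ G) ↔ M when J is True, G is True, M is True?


J = True, G = True, M = True
Step 1: J ∧ G = True AND True = True
Step 2: (True) ↔ M: true when both sides have same truth value.
Result: True ↔ True = True

True


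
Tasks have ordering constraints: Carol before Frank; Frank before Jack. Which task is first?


Constraints: Carol before Frank; Frank before Jack
The first task can have nothing scheduled before it, so it must never appear on the right of a 'before'.
Tasks appearing after some 'before': Frank, Jack.
The only task not in that list is Carol → it is first.

Carol


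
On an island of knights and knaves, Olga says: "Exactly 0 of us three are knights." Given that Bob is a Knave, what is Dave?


Olga claims exactly 0 knights among Olga, Bob, Dave.
Given: Bob is a Knave.

Case 1: Olga is a Knight (tells truth)
  Then exactly 0 of the three are knights.
  Counting Olga, Bob: 1 knight(s) so far. Need -1 more → impossible.
Case 2: Olga is a Knave (lies)
  Then the count is NOT 0.
  If Dave = Knave, count = 0 = 0 → claim would be true, contradicts lie.
  If Dave = Knight, count = 1 ≠ 0 → lie confirmed ✓

Dave is a Knight.

Knight


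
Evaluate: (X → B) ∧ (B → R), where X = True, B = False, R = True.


X = True, B = False, R = True
Step 1: X → B is false only when X=True and B=False. Result: False
Step 2: B → R is false only when B=True and R=False. Result: True
Step 3: False ∧ True = False

False


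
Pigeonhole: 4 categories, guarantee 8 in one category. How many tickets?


Pigeonhole: to guarantee k in one of n categories, need (k-1)×n + 1.
k = 8, n = 4
Minimum = (8-1) × 4 + 1 = 7 × 4 + 1

29


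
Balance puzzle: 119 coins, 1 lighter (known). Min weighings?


Each weighing has 3 outcomes (left heavy / balance / right heavy), so k weighings distinguish at most 3^k cases; splitting into three near-equal groups achieves this.
Need 3^k ≥ 119: 3^4 = 81 < 119 ≤ 3^5 = 243
k = ⌈log₃(119)⌉ = 5

5


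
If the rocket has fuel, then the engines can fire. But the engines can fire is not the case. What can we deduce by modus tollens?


Modus tollens: P → Q, ¬Q ⊢ ¬P
P: the rocket has fuel
Q: the engines can fire
We have P → Q and Q is false.
By modus tollens, P must be false.

It is not the case that the rocket has fuel


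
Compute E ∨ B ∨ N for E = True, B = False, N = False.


E = True, B = False, N = False
Step 1: E ∨ B = True OR False = True
Step 2: True ∨ N = True OR False = True
OR is true when at least one operand is true.

True


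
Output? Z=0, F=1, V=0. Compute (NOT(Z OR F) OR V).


Z OR F = 1
NOT(1) = 0
0 OR 0 = 0

0


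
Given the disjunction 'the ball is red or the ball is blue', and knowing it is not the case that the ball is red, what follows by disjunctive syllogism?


Disjunctive syllogism: P ∨ Q, ¬P ⊢ Q
Disjunction: the ball is red ∨ the ball is blue
We know it is not the case that the ball is red.
By disjunctive syllogism, the other disjunct must be true.

The ball is blue


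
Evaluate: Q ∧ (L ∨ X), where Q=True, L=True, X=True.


Q = True, L = True, X = True
Expression: Q ∧ (L ∨ X)
Step 1: L ∨ X = True OR True = True
Step 2: Q ∧ (True) = True AND True = True

True


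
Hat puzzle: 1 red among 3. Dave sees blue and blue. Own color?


Total red = 1, seen red = 0
Own red = 1 - 0 = 1
Dave's hat is red.

red


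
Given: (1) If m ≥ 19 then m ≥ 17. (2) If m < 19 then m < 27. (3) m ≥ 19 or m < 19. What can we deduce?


Constructive dilemma: (P → Q) ∧ (R → S), P ∨ R ⊢ Q ∨ S
Premise 1: m ≥ 19 → m ≥ 17
Premise 2: m < 19 → m < 27
Premise 3: m ≥ 19 ∨ m < 19
Case 1: Assuming m ≥ 19, then by Premise 1, m ≥ 17.
Case 2: Assuming m < 19, then by Premise 2, m < 27.
Since one of m ≥ 19 or m < 19 must hold, we get m ≥ 17 or m < 27.

m ≥ 17 or m < 27.


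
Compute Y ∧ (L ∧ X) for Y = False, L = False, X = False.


Y = False, L = False, X = False
Step 1: L ∧ X = False AND False = False
Step 2: Y ∧ False = False AND False = False
AND is true only when ALL operands are true.

False


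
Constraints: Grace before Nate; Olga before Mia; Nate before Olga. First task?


Constraints: Grace before Nate; Olga before Mia; Nate before Olga
The first task can have nothing scheduled before it, so it must never appear on the right of a 'before'.
Tasks appearing after some 'before': Nate, Mia, Olga.
The only task not in that list is Grace → it is first.

Grace


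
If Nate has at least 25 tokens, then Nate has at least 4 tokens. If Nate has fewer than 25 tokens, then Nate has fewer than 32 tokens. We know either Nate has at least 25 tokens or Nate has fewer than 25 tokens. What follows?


Constructive dilemma: (P → Q) ∧ (R → S), P ∨ R ⊢ Q ∨ S
Premise 1: Nate has at least 25 tokens → Nate has at least 4 tokens
Premise 2: Nate has fewer than 25 tokens → Nate has fewer than 32 tokens
Premise 3: Nate has at least 25 tokens ∨ Nate has fewer than 25 tokens
Case 1: Assuming Nate has at least 25 tokens, then by Premise 1, Nate has at least 4 tokens.
Case 2: Assuming Nate has fewer than 25 tokens, then by Premise 2, Nate has fewer than 32 tokens.
Since one of Nate has at least 25 tokens or Nate has fewer than 25 tokens must hold, we get Nate has at least 4 tokens or Nate has fewer than 32 tokens.

Nate has at least 4 tokens or Nate has fewer than 32 tokens.


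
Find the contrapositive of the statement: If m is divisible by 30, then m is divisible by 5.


Original: If m is divisible by 30, then m is divisible by 5
Contrapositive: If ¬Q, then ¬P
Negate Q: not (m is divisible by 5)
Negate P: not (m is divisible by 30)

If not (m is divisible by 5), then not (m is divisible by 30).


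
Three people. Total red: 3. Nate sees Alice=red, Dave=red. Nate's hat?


Total red = 3, seen red = 2
Own red = 3 - 2 = 1
Nate's hat is red.

red


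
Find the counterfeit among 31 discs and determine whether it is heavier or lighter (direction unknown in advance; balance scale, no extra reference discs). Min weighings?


Let n = 31. 62 possibilities (n discs × lighter/heavier); each weighing has 3 outcomes.
Bound for k weighings: say the first weighing puts j discs on each pan. If it tips, the 2j weighed discs remain suspects (each with a known direction) and k-1 weighings give 3^(k-1) outcomes; 3^(k-1) is odd, so 2j ≤ 3^(k-1) - 1. If it balances, the n - 2j unweighed discs remain with direction unknown: 2(n - 2j) ≤ 3^(k-1) - 1 by the same parity argument. Adding, n ≤ (3^(k-1) - 1) + (3^(k-1) - 1)/2 = (3^k - 3)/2, and the classical three-group strategy achieves this (3 discs in 2 weighings, 12 in 3, 39 in 4, 120 in 5).
So we need the smallest k with (3^k - 3)/2 ≥ 31.
k = 3: (3^3 - 3)/2 = 12 < 31 ✗
k = 4: (3^4 - 3)/2 = 39 ≥ 31 ✓

4


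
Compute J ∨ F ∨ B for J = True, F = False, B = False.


J = True, F = False, B = False
Step 1: J ∨ F = True OR False = True
Step 2: True ∨ B = True OR False = True
OR is true when at least one operand is true.

True


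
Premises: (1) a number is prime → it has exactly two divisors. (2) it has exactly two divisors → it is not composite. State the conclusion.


Hypothetical syllogism: P → Q, Q → R ⊢ P → R
Premise 1: a number is prime → it has exactly two divisors
Premise 2: it has exactly two divisors → it is not composite
Chain the implications: the middle term (it has exactly two divisors) links the two.
Conclusion: If a number is prime, then it is not composite.

If a number is prime, then it is not composite.


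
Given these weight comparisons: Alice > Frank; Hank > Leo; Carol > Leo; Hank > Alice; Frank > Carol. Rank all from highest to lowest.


Constraints: Alice > Frank; Hank > Leo; Carol > Leo; Hank > Alice; Frank > Carol
Method: at each step, the next-highest is the one remaining person who never appears on the smaller side of a constraint between remaining people.
  Step 1: remaining {Frank, Hank, Leo, Carol, Alice}; on the smaller side: {Frank, Leo, Carol, Alice} → Hank is next (Hank > Leo; Hank > Alice).
  Step 2: remaining {Frank, Leo, Carol, Alice}; on the smaller side: {Frank, Leo, Carol} → Alice is next (Alice > Frank).
  Step 3: remaining {Frank, Leo, Carol}; on the smaller side: {Leo, Carol} → Frank is next (Frank > Carol).
  Step 4: remaining {Leo, Carol}; on the smaller side: {Leo} → Carol is next (Carol > Leo).
  Step 5: only Leo remains → lowest.
Final ranking (highest to lowest):

Hank > Alice > Frank > Carol > Leo


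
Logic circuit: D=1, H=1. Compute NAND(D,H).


D AND H = 1
NOT(1) = 0

0


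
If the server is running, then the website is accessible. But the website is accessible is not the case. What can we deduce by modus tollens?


Modus tollens: P → Q, ¬Q ⊢ ¬P
P: the server is running
Q: the website is accessible
We have P → Q and Q is false.
By modus tollens, P must be false.

It is not the case that the server is running


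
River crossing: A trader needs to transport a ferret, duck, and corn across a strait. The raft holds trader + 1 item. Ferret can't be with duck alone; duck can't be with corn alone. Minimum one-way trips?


1. trader+duck → 2. trader ← 3. trader+ferret → 4. trader+duck ← 5. trader+corn → 6. trader ← 7. trader+duck →
Minimum trips = 7

7


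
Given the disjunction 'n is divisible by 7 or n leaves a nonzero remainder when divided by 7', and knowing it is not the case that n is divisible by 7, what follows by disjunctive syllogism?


Disjunctive syllogism: P ∨ Q, ¬P ⊢ Q
Disjunction: n is divisible by 7 ∨ n leaves a nonzero remainder when divided by 7
We know it is not the case that n is divisible by 7.
By disjunctive syllogism, the other disjunct must be true.

n leaves a nonzero remainder when divided by 7


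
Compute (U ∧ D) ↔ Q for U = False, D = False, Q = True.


U = False, D = False, Q = True
Step 1: U ∧ D = False AND False = False
Step 2: (False) ↔ Q: true when both sides have same truth value.
Result: False ↔ True = False

False


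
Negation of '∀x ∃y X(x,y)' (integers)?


Original: ∀x ∃y X(x,y)
Rule: ¬∀→∃, ¬∃→∀, negate predicate.
Negation: ∃x ∀y ¬X(x,y)

∃x ∀y ¬X(x,y)


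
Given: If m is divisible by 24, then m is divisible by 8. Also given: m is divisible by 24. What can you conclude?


Modus ponens: P → Q, P ⊢ Q
P: m is divisible by 24
Q: m is divisible by 8
We have P → Q and P is true.
By modus ponens, Q must be true.

m is divisible by 8


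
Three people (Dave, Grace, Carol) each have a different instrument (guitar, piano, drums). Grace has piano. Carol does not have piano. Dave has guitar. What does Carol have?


From clues:
  Grace → piano
  Dave → guitar
By elimination, Carol gets the remaining.

drums


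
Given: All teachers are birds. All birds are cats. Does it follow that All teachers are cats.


Premise 1: All teachers are birds.
Premise 2: All birds are cats.
Conclusion: All teachers are cats.
Barbara syllogism (AAA-1): All A are B, All B are C → All A are C.
Middle term (birds) distributed in premise 2.

Valid


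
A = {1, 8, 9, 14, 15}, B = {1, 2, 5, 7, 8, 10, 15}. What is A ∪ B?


A = {1, 8, 9, 14, 15}
B = {1, 2, 5, 7, 8, 10, 15}
Operation: union
All elements combined: 1, 2, 5, 7, 8, 9, 10, 14, 15

{1, 2, 5, 7, 8, 9, 10, 14, 15}


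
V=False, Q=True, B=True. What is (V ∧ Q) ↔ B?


V = False, Q = True, B = True
Expression: (V ∧ Q) ↔ B
Step 1: V ∧ Q = False AND True = False
Step 2: (False) ↔ B = (False iff True) = False

False


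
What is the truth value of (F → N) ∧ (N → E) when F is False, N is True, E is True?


F = False, N = True, E = True
Step 1: F → N is false only when F=True and N=False. Result: True
Step 2: N → E is false only when N=True and E=False. Result: True
Step 3: True ∧ True = True

True


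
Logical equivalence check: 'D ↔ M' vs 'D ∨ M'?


Expression 1: D ↔ M
Expression 2: D ∨ M
Truth table (D M | Expr1 Expr2):
  T T |   T     T
  T F |   F     T   ← differ
  F T |   F     T   ← differ
  F F |   T     F   ← differ
Counterexample: D=T, M=F gives Expr1 = F but Expr2 = T, so the expressions are NOT logically equivalent.

No


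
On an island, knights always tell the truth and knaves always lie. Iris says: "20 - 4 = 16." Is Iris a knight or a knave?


Statement: "20 - 4 = 16."
Actual: 20 - 4 = 16
Claimed: 16
Statement is TRUE → Iris tells the truth → Knight

Knight


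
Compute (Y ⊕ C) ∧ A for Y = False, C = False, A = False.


Y = False, C = False, A = False
Step 1: Y ⊕ C = False XOR False = False
Step 2: False ∧ A = False AND False = False
XOR true when exactly one of Y,C is true; then AND with A.

False


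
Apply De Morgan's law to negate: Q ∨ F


De Morgan's law: ¬(P ∨ Q) ≡ ¬P ∧ ¬Q
¬(Q ∨ F) = ¬Q ∧ ¬F

¬Q ∧ ¬F


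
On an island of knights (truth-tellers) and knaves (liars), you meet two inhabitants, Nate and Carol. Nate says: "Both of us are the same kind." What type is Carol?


Nate says: "Both of us are the same kind."
Case 1: Nate is a Knight (truth-teller)
  Statement is true → they ARE the same → Carol is also a Knight
Case 2: Nate is a Knave (liar)
  Statement is false → they are NOT the same → Carol is a Knight
In both cases, Carol is a Knight.

Knight


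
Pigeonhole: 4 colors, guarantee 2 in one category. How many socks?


Pigeonhole: to guarantee k in one of n categories, need (k-1)×n + 1.
k = 2, n = 4
Minimum = (2-1) × 4 + 1 = 1 × 4 + 1

5


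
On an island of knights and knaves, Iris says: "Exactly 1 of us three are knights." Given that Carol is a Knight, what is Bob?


Iris claims exactly 1 knights among Iris, Carol, Bob.
Given: Carol is a Knight.

Case 1: Iris is a Knight (tells truth)
  Then exactly 1 of the three are knights.
  Counting Iris, Carol: 2 knight(s) so far. Need -1 more → impossible.
Case 2: Iris is a Knave (lies)
  Then the count is NOT 1.
  If Bob = Knave, count = 1 = 1 → claim would be true, contradicts lie.
  If Bob = Knight, count = 2 ≠ 1 → lie confirmed ✓

Bob is a Knight.

Knight


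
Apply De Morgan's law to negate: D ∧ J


De Morgan's law: ¬(P ∧ Q) ≡ ¬P ∨ ¬Q
¬(D ∧ J) = ¬D ∨ ¬J

¬D ∨ ¬J
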